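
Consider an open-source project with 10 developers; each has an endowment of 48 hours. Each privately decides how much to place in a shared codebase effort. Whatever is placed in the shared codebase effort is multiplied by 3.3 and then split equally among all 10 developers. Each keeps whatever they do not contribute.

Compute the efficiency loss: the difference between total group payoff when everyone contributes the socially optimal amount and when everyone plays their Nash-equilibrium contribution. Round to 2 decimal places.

Each contributed unit returns 3.3/10 = 0.3300 to its contributor — below 1 — so contributing 0 is dominant for every player. At the Nash equilibrium everyone keeps their 48, and the group total is 10 × 48 = 480.
Each contributed unit returns 3.300 to the group as a whole (0.3300 to each of 10 players), which exceeds 1, so the social optimum is full contribution: group total = 3.300 × 480 = 1584.00.
Efficiency loss = 1584.00 − 480 = 1104.00.

1104.00 hours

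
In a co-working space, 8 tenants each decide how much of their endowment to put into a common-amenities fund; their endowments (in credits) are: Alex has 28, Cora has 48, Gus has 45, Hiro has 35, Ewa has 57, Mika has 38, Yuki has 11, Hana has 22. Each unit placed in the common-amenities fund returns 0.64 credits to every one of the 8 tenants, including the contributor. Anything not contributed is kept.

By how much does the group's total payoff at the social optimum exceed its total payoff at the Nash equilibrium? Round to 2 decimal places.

1170.08 credits

The private return per contributed unit is 0.64 < 1 for everyone, so the Nash equilibrium is zero contribution and the group total is Σ E_j = 28 + 48 + 45 + 35 + 57 + 38 + 11 + 22 = 284.
Each contributed unit returns 5.120 to the group, so the social optimum is full contribution by everyone: group total = 5.120 × 284 = 1454.08.
Efficiency loss = (5.120 − 1) × 284 = 1170.08.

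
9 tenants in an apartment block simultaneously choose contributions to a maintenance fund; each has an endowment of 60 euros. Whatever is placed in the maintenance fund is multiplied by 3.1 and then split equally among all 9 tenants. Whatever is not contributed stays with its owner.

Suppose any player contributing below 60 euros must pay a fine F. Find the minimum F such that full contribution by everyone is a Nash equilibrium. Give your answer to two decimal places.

Given the others contribute fully, the best deviation is to contribute 0 (any partial contribution still incurs the fine and gives up units whose private return 0.3444 is below 1).
Deviating from 60 to 0 saves 60 euros but forfeits the deviator's share of the drop in the maintenance fund: 3.1/9 × 60 = 20.67.
So the deviation gain is 60 − 20.67 = 39.33, and the fine must be at least 39.33 euros to wipe it out.

39.33 euros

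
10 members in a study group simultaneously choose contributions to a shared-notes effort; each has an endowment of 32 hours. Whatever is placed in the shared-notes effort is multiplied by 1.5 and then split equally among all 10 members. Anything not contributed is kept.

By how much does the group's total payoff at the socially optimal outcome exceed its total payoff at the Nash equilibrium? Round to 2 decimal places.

160.00 hours

Each contributed unit returns 1.5/10 = 0.1500 to its contributor — below 1 — so contributing 0 is dominant for every player. At the Nash equilibrium everyone keeps their 32, and the group total is 10 × 32 = 320.
Each contributed unit returns 1.500 to the group as a whole (0.1500 to each of 10 players), which exceeds 1, so the social optimum is full contribution: group total = 1.500 × 320 = 480.00.
Efficiency loss = 480.00 − 320 = 160.00.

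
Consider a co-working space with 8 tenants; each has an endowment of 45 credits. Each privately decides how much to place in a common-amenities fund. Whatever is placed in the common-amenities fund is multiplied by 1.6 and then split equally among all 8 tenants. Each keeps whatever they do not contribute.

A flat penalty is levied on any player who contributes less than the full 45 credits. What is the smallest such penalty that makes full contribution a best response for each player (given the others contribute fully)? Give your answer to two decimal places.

36.00 credits

Given the others contribute fully, the best deviation is to contribute 0 (any partial contribution still incurs the fine and gives up units whose private return 0.2000 is below 1).
Deviating from 45 to 0 saves 45 credits but forfeits the deviator's share of the drop in the common-amenities fund: 1.6/8 × 45 = 9.00.
So the deviation gain is 45 − 9.00 = 36.00, and the fine must be at least 36.00 credits to wipe it out.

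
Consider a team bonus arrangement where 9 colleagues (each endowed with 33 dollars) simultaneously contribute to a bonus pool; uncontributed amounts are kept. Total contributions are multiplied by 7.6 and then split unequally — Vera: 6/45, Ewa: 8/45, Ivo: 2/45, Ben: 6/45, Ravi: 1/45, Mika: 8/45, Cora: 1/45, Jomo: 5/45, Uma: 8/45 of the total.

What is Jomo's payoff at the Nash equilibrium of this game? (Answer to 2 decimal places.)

172.33 dollars

Each unit j contributes comes back to j as 7.6 × (j's share), so j prefers to contribute only if that share exceeds 1/7.6 = 0.1316; otherwise keeping the unit dominates.
The shares above 0.1316 belong to Vera, Ewa, Ben, Mika and Uma, contributing 33 each; the remaining 4 contribute 0. Total contributed: 165.
Jomo keeps 33 and receives 7.6 × 165 × 5/45 = 139.33 from the bonus pool, for a payoff of 172.33.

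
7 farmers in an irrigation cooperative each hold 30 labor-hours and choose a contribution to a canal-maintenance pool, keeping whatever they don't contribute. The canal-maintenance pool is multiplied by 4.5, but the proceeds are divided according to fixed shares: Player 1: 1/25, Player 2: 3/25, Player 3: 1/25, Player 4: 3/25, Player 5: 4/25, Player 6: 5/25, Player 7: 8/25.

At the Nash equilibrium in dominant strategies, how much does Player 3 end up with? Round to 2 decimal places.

35.40 labor-hours

Player j's private return per contributed unit is 4.5 × (j's share). Contributing is weakly dominant for j when that share is at least 1/4.5 = 0.2222, and contributing 0 is dominant otherwise.
Only Player 7 (8/25) clears that bar, contributing 30; the remaining 6 contribute 0. Total contributed: 30.
Player 3 keeps 30 and receives 4.5 × 30 × 1/25 = 5.40 from the canal-maintenance pool, for a payoff of 35.40.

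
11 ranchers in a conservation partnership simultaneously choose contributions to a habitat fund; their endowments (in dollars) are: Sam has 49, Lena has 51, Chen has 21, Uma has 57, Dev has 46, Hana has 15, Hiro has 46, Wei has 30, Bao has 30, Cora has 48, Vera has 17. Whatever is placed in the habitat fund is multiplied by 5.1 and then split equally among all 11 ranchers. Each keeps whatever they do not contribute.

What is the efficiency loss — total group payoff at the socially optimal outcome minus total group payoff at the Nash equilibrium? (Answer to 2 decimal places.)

1681.00 dollars

The private return per contributed unit is 5.1/11 = 0.4636 < 1 for every player regardless of endowment, so the Nash equilibrium is zero contribution and the group total is Σ E_j = 49 + 51 + 21 + 57 + 46 + 15 + 46 + 30 + 30 + 48 + 17 = 410.
Each contributed unit returns 5.100 to the group, so the social optimum is full contribution by everyone: group total = 5.100 × 410 = 2091.00.
Efficiency loss = (5.100 − 1) × 410 = 1681.00.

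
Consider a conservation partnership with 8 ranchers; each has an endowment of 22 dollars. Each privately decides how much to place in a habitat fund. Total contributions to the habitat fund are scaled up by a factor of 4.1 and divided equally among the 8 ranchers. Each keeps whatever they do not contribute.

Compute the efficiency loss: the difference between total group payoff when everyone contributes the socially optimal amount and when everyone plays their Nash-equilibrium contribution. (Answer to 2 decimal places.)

Each contributed unit returns 4.1/8 = 0.5125 to its contributor — below 1 — so contributing 0 is dominant for every player. At the Nash equilibrium everyone keeps their 22, and the group total is 8 × 22 = 176.
Each contributed unit returns 4.100 to the group as a whole (0.5125 to each of 8 players), which exceeds 1, so the social optimum is full contribution: group total = 4.100 × 176 = 721.60.
Efficiency loss = 721.60 − 176 = 545.60.

545.60 dollars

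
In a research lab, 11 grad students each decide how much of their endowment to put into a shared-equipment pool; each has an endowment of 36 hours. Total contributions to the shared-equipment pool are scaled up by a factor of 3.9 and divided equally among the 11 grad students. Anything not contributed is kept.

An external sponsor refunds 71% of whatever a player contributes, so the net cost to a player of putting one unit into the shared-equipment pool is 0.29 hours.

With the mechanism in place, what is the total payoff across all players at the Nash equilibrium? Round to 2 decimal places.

1825.56 hours

The effective private return per unit is now (3.9/11) / 0.29 = 1.2226 > 1, so every player's dominant strategy flips to full contribution.
At the Nash equilibrium everyone contributes 36. Group total payoff = 11 × (36 × 0.71 + 3.9 × 36) = 1825.56.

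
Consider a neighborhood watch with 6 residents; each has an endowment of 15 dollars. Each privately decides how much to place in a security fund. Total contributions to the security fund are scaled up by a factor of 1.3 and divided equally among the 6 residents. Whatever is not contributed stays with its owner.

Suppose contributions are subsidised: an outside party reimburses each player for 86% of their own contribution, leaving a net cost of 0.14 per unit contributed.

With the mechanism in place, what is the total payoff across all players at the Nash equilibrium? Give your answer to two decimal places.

194.40 dollars

The effective private return per unit is now (1.3/6) / 0.14 = 1.5476 > 1, so every player's dominant strategy flips to full contribution.
So the Nash equilibrium is full contribution by all 6; the group earns 6 × (15 × 0.86 + 1.3 × 15) = 194.40.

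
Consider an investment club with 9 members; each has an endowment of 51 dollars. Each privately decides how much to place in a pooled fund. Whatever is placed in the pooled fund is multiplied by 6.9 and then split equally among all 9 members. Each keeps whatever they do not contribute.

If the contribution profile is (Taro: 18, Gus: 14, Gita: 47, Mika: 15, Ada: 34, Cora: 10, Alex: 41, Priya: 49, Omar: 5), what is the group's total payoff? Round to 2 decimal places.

Total contributed: 18 + 14 + 47 + 15 + 34 + 10 + 41 + 49 + 5 = 233; total kept: 9 × 51 − 233 = 226.
The pooled fund pays out 6.9 × 233 = 1607.70 in aggregate.
Group total = 226 + 1607.70 = 1833.70.

1833.70 dollars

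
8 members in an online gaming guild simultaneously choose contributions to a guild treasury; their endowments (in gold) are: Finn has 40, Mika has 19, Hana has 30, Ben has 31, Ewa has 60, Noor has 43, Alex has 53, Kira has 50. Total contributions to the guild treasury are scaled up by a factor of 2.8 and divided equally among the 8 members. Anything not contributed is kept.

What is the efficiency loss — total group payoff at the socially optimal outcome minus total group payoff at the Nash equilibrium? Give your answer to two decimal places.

The private return per contributed unit is 2.8/8 = 0.3500 < 1 for every player regardless of endowment, so the Nash equilibrium is zero contribution and the group total is Σ E_j = 40 + 19 + 30 + 31 + 60 + 43 + 53 + 50 = 326.
Each contributed unit returns 2.800 to the group, so the social optimum is full contribution by everyone: group total = 2.800 × 326 = 912.80.
Efficiency loss = (2.800 − 1) × 326 = 586.80.

586.80 gold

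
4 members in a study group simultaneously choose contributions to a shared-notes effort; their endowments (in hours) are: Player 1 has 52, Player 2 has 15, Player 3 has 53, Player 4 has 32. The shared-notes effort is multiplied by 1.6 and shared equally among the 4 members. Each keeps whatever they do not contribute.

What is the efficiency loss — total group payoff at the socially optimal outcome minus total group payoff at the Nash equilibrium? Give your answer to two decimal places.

The private return per contributed unit is 1.6/4 = 0.4000 < 1 for every player regardless of endowment, so the Nash equilibrium is zero contribution and the group total is Σ E_j = 52 + 15 + 53 + 32 = 152.
Each contributed unit returns 1.600 to the group, so the social optimum is full contribution by everyone: group total = 1.600 × 152 = 243.20.
Efficiency loss = (1.600 − 1) × 152 = 91.20.

91.20 hours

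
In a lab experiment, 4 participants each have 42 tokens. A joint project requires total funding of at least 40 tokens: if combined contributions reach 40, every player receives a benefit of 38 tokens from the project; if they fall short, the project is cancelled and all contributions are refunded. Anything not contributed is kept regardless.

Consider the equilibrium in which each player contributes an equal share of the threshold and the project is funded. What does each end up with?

Equal share of the threshold: 40/4 = 10.
At this profile no one gains by cutting their contribution: any cut drops the total below 40, the project is cancelled, contributions are refunded, and the deviator ends with 42, which is less than 42 − 10 + 38 = 70. Contributing more than 10 just wastes the excess. So contributing exactly 10 is a best response.
Each player's payoff: 42 − 10 + 38 = 70.

70 tokens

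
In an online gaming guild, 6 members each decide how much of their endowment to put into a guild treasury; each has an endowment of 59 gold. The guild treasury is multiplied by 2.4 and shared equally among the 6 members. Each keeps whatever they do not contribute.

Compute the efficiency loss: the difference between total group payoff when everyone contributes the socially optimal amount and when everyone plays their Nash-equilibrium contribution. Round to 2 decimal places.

Each contributed unit returns 2.4/6 = 0.4000 to its contributor — below 1 — so contributing 0 is dominant for every player. At the Nash equilibrium everyone keeps their 59, and the group total is 6 × 59 = 354.
Each contributed unit returns 2.400 to the group as a whole (0.4000 to each of 6 players), which exceeds 1, so the social optimum is full contribution: group total = 2.400 × 354 = 849.60.
Efficiency loss = 849.60 − 354 = 495.60.

495.60 gold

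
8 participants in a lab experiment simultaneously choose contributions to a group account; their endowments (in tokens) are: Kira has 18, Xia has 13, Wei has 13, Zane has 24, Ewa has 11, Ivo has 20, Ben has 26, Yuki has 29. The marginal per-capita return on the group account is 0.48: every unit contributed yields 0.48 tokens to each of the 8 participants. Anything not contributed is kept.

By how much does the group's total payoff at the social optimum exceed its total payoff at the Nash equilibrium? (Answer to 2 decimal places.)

437.36 tokens

The private return per contributed unit is 0.48 < 1 for everyone, so the Nash equilibrium is zero contribution and the group total is Σ E_j = 18 + 13 + 13 + 24 + 11 + 20 + 26 + 29 = 154.
Each contributed unit returns 3.840 to the group, so the social optimum is full contribution by everyone: group total = 3.840 × 154 = 591.36.
Efficiency loss = (3.840 − 1) × 154 = 437.36.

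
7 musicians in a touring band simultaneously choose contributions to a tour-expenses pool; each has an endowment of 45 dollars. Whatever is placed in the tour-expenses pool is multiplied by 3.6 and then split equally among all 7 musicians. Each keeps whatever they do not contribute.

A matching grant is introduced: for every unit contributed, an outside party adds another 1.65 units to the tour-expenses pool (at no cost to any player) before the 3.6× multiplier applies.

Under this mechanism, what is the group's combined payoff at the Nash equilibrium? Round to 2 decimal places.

3005.10 dollars

The effective private return per unit is now 3.6 × 2.65 / 7 = 1.3629 > 1, so every player's dominant strategy flips to full contribution.
So the Nash equilibrium is full contribution by all 7; the group earns 3.6 × 2.65 × 315 = 3005.10.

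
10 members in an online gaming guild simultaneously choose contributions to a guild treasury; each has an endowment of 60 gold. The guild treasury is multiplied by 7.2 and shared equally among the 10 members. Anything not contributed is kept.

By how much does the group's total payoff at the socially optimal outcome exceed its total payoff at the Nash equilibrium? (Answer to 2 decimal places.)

Each contributed unit returns 7.2/10 = 0.7200 to its contributor — below 1 — so contributing 0 is dominant for every player. At the Nash equilibrium everyone keeps their 60, and the group total is 10 × 60 = 600.
Each contributed unit returns 7.200 to the group as a whole (0.7200 to each of 10 players), which exceeds 1, so the social optimum is full contribution: group total = 7.200 × 600 = 4320.00.
Efficiency loss = 4320.00 − 600 = 3720.00.

3720.00 gold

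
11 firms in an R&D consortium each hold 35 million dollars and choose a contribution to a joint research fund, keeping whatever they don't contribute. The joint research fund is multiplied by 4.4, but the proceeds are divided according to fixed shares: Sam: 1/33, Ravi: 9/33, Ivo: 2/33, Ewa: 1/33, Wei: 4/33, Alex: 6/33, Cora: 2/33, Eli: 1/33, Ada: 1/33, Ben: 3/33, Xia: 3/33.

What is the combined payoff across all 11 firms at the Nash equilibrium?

For player j, contributing a unit is worthwhile iff 4.4 × (j's share) ≥ 1, i.e. iff j's share is at least 0.2273.
The only share above 0.2273 is Ravi's 9/33, contributing 35; the remaining 10 contribute 0. Total contributed: 35.
The joint research fund pays out 4.4 × 35 = 154.00 in total (split across the unequal shares, but the aggregate is all that matters for the group sum).
The 10 free-riders keep 35 each, adding 350. Group total = 350 + 154.00 = 504.00.

504.00 million dollars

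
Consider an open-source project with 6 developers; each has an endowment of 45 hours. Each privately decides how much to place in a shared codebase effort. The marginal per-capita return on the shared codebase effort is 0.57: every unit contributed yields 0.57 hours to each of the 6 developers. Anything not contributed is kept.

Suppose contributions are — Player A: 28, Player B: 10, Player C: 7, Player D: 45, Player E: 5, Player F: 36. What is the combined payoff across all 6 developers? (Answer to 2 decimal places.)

587.02 hours

Total contributed: 28 + 10 + 7 + 45 + 5 + 36 = 131; total kept: 6 × 45 − 131 = 139.
The shared codebase effort pays out 0.57 × 6 × 131 = 448.02 in aggregate.
Group total = 139 + 448.02 = 587.02.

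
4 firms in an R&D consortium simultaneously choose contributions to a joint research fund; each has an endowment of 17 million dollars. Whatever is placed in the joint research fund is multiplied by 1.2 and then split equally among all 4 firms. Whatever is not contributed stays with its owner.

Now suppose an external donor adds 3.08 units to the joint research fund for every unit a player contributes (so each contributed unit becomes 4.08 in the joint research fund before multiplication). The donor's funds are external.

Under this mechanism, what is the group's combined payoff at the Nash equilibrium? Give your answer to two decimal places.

332.93 million dollars

With the mechanism, a contributed unit returns 1.2 × 4.08 / 4 = 1.2240 per unit of net cost to the contributor — now above 1 — so contributing fully is weakly dominant for every player.
So the Nash equilibrium is full contribution by all 4; the group earns 1.2 × 4.08 × 68 = 332.93.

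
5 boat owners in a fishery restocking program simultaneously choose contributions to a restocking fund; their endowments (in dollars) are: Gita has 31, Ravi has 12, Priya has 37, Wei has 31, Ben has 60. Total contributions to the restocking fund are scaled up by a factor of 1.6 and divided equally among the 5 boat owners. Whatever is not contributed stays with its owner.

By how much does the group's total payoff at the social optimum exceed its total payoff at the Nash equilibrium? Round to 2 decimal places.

102.60 dollars

The private return per contributed unit is 1.6/5 = 0.3200 < 1 for every player regardless of endowment, so the Nash equilibrium is zero contribution and the group total is Σ E_j = 31 + 12 + 37 + 31 + 60 = 171.
Each contributed unit returns 1.600 to the group, so the social optimum is full contribution by everyone: group total = 1.600 × 171 = 273.60.
Efficiency loss = (1.600 − 1) × 171 = 102.60.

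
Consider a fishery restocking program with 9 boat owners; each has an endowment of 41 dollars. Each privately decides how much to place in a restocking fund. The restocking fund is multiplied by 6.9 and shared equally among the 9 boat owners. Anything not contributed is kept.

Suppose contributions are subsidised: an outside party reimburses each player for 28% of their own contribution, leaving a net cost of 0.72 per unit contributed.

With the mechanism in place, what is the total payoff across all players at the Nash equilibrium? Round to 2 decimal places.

Under the mechanism each unit contributed yields (6.9/9) / 0.72 = 1.0648 back to its contributor per unit of net cost, which exceeds 1, making full contribution the dominant choice for everyone.
At the Nash equilibrium everyone contributes 41. Group total payoff = 9 × (41 × 0.28 + 6.9 × 41) = 2649.42.

2649.42 dollars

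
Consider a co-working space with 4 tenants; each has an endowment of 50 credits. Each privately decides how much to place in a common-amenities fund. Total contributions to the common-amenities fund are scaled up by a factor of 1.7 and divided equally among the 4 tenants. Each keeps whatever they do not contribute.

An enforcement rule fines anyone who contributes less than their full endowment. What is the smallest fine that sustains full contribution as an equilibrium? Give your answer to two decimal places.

28.75 credits

Given the others contribute fully, the best deviation is to contribute 0 (any partial contribution still incurs the fine and gives up units whose private return 0.4250 is below 1).
Deviating from 50 to 0 saves 50 credits but forfeits the deviator's share of the drop in the common-amenities fund: 1.7/4 × 50 = 21.25.
So the deviation gain is 50 − 21.25 = 28.75, and the fine must be at least 28.75 credits to wipe it out.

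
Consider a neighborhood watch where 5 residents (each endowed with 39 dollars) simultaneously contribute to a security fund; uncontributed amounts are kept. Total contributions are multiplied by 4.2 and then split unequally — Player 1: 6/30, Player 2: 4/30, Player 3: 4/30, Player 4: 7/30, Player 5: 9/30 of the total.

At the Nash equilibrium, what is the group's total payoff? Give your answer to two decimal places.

A player with share s gets back 4.2·s per unit contributed, so full contribution is dominant for anyone with s > 1/4.2 = 0.2381 and zero contribution is dominant for anyone below.
Player 5 alone (share 9/30) is above the threshold, contributing 39; the remaining 4 contribute 0. Total contributed: 39.
The security fund pays out 4.2 × 39 = 163.80 in total (split across the unequal shares, but the aggregate is all that matters for the group sum).
The 4 free-riders keep 39 each, adding 156. Group total = 156 + 163.80 = 319.80.

319.80 dollars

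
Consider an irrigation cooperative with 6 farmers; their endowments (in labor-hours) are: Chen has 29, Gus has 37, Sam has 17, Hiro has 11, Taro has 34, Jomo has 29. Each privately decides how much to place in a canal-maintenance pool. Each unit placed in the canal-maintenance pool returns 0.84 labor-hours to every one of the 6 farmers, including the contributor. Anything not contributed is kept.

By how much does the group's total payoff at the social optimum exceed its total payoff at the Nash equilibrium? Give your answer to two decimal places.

634.28 labor-hours

The private return per contributed unit is 0.84 < 1 for everyone, so the Nash equilibrium is zero contribution and the group total is Σ E_j = 29 + 37 + 17 + 11 + 34 + 29 = 157.
Each contributed unit returns 5.040 to the group, so the social optimum is full contribution by everyone: group total = 5.040 × 157 = 791.28.
Efficiency loss = (5.040 − 1) × 157 = 634.28.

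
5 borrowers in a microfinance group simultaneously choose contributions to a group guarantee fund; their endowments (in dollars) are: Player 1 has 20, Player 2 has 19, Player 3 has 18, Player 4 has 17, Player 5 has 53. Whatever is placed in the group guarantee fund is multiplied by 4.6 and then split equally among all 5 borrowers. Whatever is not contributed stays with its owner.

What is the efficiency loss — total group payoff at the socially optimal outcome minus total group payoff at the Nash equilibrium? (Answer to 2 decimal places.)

457.20 dollars

The private return per contributed unit is 4.6/5 = 0.9200 < 1 for every player regardless of endowment, so the Nash equilibrium is zero contribution and the group total is Σ E_j = 20 + 19 + 18 + 17 + 53 = 127.
Each contributed unit returns 4.600 to the group, so the social optimum is full contribution by everyone: group total = 4.600 × 127 = 584.20.
Efficiency loss = (4.600 − 1) × 127 = 457.20.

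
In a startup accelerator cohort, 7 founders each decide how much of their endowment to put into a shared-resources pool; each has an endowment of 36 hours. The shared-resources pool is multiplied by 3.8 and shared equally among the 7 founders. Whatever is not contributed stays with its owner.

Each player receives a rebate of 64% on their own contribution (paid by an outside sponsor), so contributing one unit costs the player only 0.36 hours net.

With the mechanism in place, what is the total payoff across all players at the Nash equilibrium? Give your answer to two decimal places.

Under the mechanism each unit contributed yields (3.8/7) / 0.36 = 1.5079 back to its contributor per unit of net cost, which exceeds 1, making full contribution the dominant choice for everyone.
At the Nash equilibrium everyone contributes 36. Group total payoff = 7 × (36 × 0.64 + 3.8 × 36) = 1118.88.

1118.88 hours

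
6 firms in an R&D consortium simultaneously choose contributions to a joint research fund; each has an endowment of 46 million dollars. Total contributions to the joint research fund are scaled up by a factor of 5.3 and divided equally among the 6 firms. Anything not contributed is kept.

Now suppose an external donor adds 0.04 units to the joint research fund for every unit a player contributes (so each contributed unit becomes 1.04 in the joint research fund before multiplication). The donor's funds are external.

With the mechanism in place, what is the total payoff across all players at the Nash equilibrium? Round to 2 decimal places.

The effective private return is 5.3 × 1.04 / 6 = 0.9187, which is still under 1, so the mechanism doesn't change anyone's dominant strategy: zero contribution.
At the Nash equilibrium no one contributes; group total payoff = 6 × 46 = 276.

276.00 million dollars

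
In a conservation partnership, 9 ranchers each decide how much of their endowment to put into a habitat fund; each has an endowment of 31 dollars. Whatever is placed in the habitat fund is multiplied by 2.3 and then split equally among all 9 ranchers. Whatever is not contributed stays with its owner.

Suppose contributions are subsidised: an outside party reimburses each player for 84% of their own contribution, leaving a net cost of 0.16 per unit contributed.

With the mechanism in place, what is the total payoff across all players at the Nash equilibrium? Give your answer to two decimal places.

876.06 dollars

Under the mechanism each unit contributed yields (2.3/9) / 0.16 = 1.5972 back to its contributor per unit of net cost, which exceeds 1, making full contribution the dominant choice for everyone.
So the Nash equilibrium is full contribution by all 9; the group earns 9 × (31 × 0.84 + 2.3 × 31) = 876.06.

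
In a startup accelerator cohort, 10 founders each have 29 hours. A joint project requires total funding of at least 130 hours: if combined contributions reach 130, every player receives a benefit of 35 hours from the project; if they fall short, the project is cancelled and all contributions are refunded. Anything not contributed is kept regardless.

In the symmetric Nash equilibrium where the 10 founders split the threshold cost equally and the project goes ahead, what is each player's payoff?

51 hours

Equal share of the threshold: 130/10 = 13.
At this profile no one gains by cutting their contribution: any cut drops the total below 130, the project is cancelled, contributions are refunded, and the deviator ends with 29, which is less than 29 − 13 + 35 = 51. Contributing more than 13 just wastes the excess. So contributing exactly 13 is a best response.
Each player's payoff: 29 − 13 + 35 = 51.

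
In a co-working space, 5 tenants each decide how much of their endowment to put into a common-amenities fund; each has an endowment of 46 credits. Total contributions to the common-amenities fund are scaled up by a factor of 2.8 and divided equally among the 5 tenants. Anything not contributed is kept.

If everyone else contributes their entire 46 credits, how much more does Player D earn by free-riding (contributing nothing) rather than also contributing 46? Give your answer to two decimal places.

Switching from a contribution of 46 to 0 lets Player D keep an extra 46 credits, but lowers the common-amenities fund by 46, which costs Player D their own share of that drop: 2.8/5 × 46 = 25.76.
Net gain = 46 − 25.76 = 20.24. The private return per contributed unit (0.5600) is below 1, so free-riding is indeed the best response regardless of what the others do.

20.24 credits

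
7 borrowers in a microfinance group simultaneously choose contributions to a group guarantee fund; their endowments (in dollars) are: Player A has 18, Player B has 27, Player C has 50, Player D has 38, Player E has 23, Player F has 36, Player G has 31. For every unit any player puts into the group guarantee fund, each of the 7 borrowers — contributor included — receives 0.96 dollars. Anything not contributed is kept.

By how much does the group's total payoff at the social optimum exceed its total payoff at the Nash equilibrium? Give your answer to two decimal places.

The private return per contributed unit is 0.96 < 1 for everyone, so the Nash equilibrium is zero contribution and the group total is Σ E_j = 18 + 27 + 50 + 38 + 23 + 36 + 31 = 223.
Each contributed unit returns 6.720 to the group, so the social optimum is full contribution by everyone: group total = 6.720 × 223 = 1498.56.
Efficiency loss = (6.720 − 1) × 223 = 1275.56.

1275.56 dollars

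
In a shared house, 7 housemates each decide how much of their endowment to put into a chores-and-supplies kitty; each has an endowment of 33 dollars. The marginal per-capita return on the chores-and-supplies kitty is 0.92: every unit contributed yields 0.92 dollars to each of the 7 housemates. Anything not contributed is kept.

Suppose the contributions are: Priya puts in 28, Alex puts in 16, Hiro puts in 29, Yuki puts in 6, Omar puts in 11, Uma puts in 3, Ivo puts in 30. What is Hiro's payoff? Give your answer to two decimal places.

Total contributed: 28 + 16 + 29 + 6 + 11 + 3 + 30 = 123.
Each receives 0.92 × 123 = 113.16 from the chores-and-supplies kitty.
Hiro keeps 33 − 29 = 4, so Hiro's payoff is 4 + 113.16 = 117.16.

117.16 dollars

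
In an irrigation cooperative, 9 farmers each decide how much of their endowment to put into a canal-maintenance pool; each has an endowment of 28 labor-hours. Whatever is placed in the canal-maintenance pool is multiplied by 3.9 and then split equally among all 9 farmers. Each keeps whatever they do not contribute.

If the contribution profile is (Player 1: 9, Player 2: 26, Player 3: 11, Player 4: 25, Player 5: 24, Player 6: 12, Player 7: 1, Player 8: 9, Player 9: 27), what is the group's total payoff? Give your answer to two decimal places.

Total contributed: 9 + 26 + 11 + 25 + 24 + 12 + 1 + 9 + 27 = 144; total kept: 9 × 28 − 144 = 108.
The canal-maintenance pool pays out 3.9 × 144 = 561.60 in aggregate.
Group total = 108 + 561.60 = 669.60.

669.60 labor-hours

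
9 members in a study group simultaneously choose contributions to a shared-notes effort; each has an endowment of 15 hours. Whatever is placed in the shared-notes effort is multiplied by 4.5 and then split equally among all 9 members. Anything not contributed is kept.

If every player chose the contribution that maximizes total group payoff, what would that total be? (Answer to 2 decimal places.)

Each contributed unit returns 4.500 to the group as a whole (0.5000 to each of 9 players), which exceeds 1, so the social optimum is full contribution: group total = 4.500 × 135 = 607.50.

607.50 hours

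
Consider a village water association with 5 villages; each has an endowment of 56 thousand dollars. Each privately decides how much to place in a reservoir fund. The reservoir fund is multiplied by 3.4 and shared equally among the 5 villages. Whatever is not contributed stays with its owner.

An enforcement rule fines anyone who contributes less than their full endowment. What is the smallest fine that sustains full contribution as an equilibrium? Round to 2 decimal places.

17.92 thousand dollars

Given the others contribute fully, the best deviation is to contribute 0 (any partial contribution still incurs the fine and gives up units whose private return 0.6800 is below 1).
Deviating from 56 to 0 saves 56 thousand dollars but forfeits the deviator's share of the drop in the reservoir fund: 3.4/5 × 56 = 38.08.
So the deviation gain is 56 − 38.08 = 17.92, and the fine must be at least 17.92 thousand dollars to wipe it out.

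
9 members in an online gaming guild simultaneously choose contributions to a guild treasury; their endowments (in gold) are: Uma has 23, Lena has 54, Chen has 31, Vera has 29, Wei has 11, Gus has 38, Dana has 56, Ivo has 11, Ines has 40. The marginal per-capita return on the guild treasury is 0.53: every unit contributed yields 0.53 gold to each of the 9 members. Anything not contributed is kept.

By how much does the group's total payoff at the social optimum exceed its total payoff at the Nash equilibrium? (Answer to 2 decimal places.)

The private return per contributed unit is 0.53 < 1 for everyone, so the Nash equilibrium is zero contribution and the group total is Σ E_j = 23 + 54 + 31 + 29 + 11 + 38 + 56 + 11 + 40 = 293.
Each contributed unit returns 4.770 to the group, so the social optimum is full contribution by everyone: group total = 4.770 × 293 = 1397.61.
Efficiency loss = (4.770 − 1) × 293 = 1104.61.

1104.61 gold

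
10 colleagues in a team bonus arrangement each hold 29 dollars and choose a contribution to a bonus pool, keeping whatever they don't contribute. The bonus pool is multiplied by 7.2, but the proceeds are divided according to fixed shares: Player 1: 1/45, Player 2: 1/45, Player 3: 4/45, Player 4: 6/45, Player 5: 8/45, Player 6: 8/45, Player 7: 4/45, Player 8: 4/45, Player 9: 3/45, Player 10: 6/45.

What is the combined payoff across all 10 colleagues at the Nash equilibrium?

649.60 dollars

A player with share s gets back 7.2·s per unit contributed, so full contribution is dominant for anyone with s > 1/7.2 = 0.1389 and zero contribution is dominant for anyone below.
Player 5 and Player 6 are above the threshold, contributing 29 each; the remaining 8 contribute 0. Total contributed: 58.
The bonus pool pays out 7.2 × 58 = 417.60 in total (split across the unequal shares, but the aggregate is all that matters for the group sum).
The 8 free-riders keep 29 each, adding 232. Group total = 232 + 417.60 = 649.60.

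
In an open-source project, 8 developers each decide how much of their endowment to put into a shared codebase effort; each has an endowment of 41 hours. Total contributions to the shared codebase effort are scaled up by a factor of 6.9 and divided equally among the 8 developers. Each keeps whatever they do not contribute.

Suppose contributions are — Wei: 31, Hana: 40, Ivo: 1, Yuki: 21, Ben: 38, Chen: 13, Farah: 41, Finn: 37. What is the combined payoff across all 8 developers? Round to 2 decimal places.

1637.80 hours

Total contributed: 31 + 40 + 1 + 21 + 38 + 13 + 41 + 37 = 222; total kept: 8 × 41 − 222 = 106.
The shared codebase effort pays out 6.9 × 222 = 1531.80 in aggregate.
Group total = 106 + 1531.80 = 1637.80.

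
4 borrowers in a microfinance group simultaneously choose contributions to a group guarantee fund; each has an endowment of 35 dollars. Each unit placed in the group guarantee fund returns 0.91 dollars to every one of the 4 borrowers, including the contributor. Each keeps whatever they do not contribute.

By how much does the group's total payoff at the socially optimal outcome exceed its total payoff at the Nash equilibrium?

The private return per contributed unit is 0.91 < 1, so contributing 0 is dominant for every player. At the Nash equilibrium everyone keeps their 35, and the group total is 4 × 35 = 140.
Each contributed unit returns 3.640 to the group as a whole (0.91 to each of 4 players), which exceeds 1, so the social optimum is full contribution: group total = 3.640 × 140 = 509.60.
Efficiency loss = 509.60 − 140 = 369.60.

369.60 dollars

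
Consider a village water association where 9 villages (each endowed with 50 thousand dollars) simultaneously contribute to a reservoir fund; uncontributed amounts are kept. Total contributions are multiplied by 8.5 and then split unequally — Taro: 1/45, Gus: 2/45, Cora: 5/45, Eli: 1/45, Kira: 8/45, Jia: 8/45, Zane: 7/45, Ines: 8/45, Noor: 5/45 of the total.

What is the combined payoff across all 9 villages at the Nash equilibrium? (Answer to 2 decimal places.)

A player with share s gets back 8.5·s per unit contributed, so full contribution is dominant for anyone with s > 1/8.5 = 0.1176 and zero contribution is dominant for anyone below.
Kira, Jia, Zane and Ines clear that bar, contributing 50 each; the remaining 5 contribute 0. Total contributed: 200.
The reservoir fund pays out 8.5 × 200 = 1700.00 in total (split across the unequal shares, but the aggregate is all that matters for the group sum).
The 5 free-riders keep 50 each, adding 250. Group total = 250 + 1700.00 = 1950.00.

1950.00 thousand dollars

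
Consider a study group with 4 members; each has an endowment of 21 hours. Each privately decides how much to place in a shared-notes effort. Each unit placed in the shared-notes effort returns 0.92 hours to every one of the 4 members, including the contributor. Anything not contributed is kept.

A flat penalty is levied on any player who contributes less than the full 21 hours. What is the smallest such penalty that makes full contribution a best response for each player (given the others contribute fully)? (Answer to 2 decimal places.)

1.68 hours

Given the others contribute fully, the best deviation is to contribute 0 (any partial contribution still incurs the fine and gives up units whose private return 0.92 is below 1).
Deviating from 21 to 0 saves 21 hours but forfeits the deviator's share of the drop in the shared-notes effort: 0.92 × 21 = 19.32.
So the deviation gain is 21 − 19.32 = 1.68, and the fine must be at least 1.68 hours to wipe it out.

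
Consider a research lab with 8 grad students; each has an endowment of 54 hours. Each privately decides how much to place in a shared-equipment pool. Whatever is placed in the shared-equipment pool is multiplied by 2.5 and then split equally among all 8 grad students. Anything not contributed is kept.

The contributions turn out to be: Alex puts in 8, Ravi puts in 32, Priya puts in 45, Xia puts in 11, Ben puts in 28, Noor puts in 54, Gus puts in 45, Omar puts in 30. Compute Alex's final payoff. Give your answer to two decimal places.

Total contributed: 8 + 32 + 45 + 11 + 28 + 54 + 45 + 30 = 253.
Each receives 2.5 × 253 / 8 = 79.06 from the shared-equipment pool.
Alex keeps 54 − 8 = 46, so Alex's payoff is 46 + 79.06 = 125.06.

125.06 hours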